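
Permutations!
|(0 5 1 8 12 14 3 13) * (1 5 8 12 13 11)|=15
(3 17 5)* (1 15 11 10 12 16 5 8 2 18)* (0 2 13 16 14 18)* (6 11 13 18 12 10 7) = (0 2)(1 15 13 16 5 3 17 8 18)(6 11 7)(12 14) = [2, 15, 0, 17, 4, 3, 11, 6, 18, 9, 10, 7, 14, 16, 12, 13, 5, 8, 1]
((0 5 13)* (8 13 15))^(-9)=((0 5 15 8 13))^(-9)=(0 5 15 8 13)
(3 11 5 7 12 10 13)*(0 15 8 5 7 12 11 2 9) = (0 15 8 5 12 10 13 3 2 9)(7 11) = [15, 1, 9, 2, 4, 12, 6, 11, 5, 0, 13, 7, 10, 3, 14, 8]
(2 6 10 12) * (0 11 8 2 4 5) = (0 11 8 2 6 10 12 4 5) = [11, 1, 6, 3, 5, 0, 10, 7, 2, 9, 12, 8, 4]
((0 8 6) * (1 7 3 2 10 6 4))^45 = (10)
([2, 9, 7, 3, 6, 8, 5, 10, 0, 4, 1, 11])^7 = (11)(0 6 1 2 5 9 7 8 4 10)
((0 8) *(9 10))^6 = (10)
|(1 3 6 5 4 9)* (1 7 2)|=8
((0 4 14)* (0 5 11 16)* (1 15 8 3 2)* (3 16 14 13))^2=((0 4 13 3 2 1 15 8 16)(5 11 14))^2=(0 13 2 15 16 4 3 1 8)(5 14 11)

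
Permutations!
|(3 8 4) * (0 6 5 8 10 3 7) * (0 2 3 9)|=10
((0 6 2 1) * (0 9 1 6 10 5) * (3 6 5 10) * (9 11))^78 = ((0 3 6 2 5)(1 11 9))^78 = (11)(0 2 3 5 6)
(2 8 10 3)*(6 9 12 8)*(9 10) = (2 6 10 3)(8 9 12) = [0, 1, 6, 2, 4, 5, 10, 7, 9, 12, 3, 11, 8]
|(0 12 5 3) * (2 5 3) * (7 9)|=|(0 12 3)(2 5)(7 9)|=6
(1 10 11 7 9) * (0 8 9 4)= [8, 10, 2, 3, 0, 5, 6, 4, 9, 1, 11, 7]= (0 8 9 1 10 11 7 4)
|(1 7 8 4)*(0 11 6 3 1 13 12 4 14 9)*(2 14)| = 30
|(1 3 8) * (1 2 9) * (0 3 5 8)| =10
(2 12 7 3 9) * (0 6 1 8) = (0 6 1 8)(2 12 7 3 9) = [6, 8, 12, 9, 4, 5, 1, 3, 0, 2, 10, 11, 7]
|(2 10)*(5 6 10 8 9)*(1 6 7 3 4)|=|(1 6 10 2 8 9 5 7 3 4)|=10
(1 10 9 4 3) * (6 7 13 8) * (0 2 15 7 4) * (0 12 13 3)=[2, 10, 15, 1, 0, 5, 4, 3, 6, 12, 9, 11, 13, 8, 14, 7]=(0 2 15 7 3 1 10 9 12 13 8 6 4)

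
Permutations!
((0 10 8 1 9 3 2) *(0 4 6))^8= ((0 10 8 1 9 3 2 4 6))^8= (0 6 4 2 3 9 1 8 10)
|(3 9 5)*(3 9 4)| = |(3 4)(5 9)| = 2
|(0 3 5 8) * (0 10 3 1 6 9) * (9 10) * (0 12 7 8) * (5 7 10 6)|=6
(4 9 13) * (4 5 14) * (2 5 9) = [0, 1, 5, 3, 2, 14, 6, 7, 8, 13, 10, 11, 12, 9, 4] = (2 5 14 4)(9 13)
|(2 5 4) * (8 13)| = 6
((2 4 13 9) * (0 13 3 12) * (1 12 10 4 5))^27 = (0 12 1 5 2 9 13)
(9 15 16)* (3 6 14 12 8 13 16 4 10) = (3 6 14 12 8 13 16 9 15 4 10) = [0, 1, 2, 6, 10, 5, 14, 7, 13, 15, 3, 11, 8, 16, 12, 4, 9]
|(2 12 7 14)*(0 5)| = 4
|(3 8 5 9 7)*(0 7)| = |(0 7 3 8 5 9)| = 6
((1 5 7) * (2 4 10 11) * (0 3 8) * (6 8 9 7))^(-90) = ((0 3 9 7 1 5 6 8)(2 4 10 11))^(-90) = (0 6 1 9)(2 10)(3 8 5 7)(4 11)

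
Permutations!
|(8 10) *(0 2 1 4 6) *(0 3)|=6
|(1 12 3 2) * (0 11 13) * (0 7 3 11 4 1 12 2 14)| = |(0 4 1 2 12 11 13 7 3 14)| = 10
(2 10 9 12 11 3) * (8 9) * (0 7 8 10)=(0 7 8 9 12 11 3 2)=[7, 1, 0, 2, 4, 5, 6, 8, 9, 12, 10, 3, 11]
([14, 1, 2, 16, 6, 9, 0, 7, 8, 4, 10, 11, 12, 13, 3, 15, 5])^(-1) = (0 6 4 9 5 16 3 14)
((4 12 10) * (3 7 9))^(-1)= ((3 7 9)(4 12 10))^(-1)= (3 9 7)(4 10 12)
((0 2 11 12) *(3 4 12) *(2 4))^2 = ((0 4 12)(2 11 3))^2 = (0 12 4)(2 3 11)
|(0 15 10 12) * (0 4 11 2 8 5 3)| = |(0 15 10 12 4 11 2 8 5 3)| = 10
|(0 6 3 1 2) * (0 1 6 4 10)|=6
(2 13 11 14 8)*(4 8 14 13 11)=(14)(2 11 13 4 8)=[0, 1, 11, 3, 8, 5, 6, 7, 2, 9, 10, 13, 12, 4, 14]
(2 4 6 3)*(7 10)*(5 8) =(2 4 6 3)(5 8)(7 10) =[0, 1, 4, 2, 6, 8, 3, 10, 5, 9, 7]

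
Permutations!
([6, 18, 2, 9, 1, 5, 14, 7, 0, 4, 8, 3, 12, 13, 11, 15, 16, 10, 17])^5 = [9, 0, 2, 17, 8, 5, 4, 7, 3, 10, 11, 18, 12, 13, 1, 15, 16, 14, 6]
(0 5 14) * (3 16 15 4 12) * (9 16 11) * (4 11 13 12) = (0 5 14)(3 13 12)(9 16 15 11) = [5, 1, 2, 13, 4, 14, 6, 7, 8, 16, 10, 9, 3, 12, 0, 11, 15]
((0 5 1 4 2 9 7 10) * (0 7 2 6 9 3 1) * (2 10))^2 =((0 5)(1 4 6 9 10 7 2 3))^2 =(1 6 10 2)(3 4 9 7)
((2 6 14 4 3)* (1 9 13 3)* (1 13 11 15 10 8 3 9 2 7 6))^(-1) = (1 2)(3 8 10 15 11 9 13 4 14 6 7)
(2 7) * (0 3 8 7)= (0 3 8 7 2)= [3, 1, 0, 8, 4, 5, 6, 2, 7]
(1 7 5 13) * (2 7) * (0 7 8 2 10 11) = (0 7 5 13 1 10 11)(2 8) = [7, 10, 8, 3, 4, 13, 6, 5, 2, 9, 11, 0, 12, 1]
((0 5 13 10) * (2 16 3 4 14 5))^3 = ((0 2 16 3 4 14 5 13 10))^3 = (0 3 5)(2 4 13)(10 16 14)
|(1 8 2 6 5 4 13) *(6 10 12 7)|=|(1 8 2 10 12 7 6 5 4 13)|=10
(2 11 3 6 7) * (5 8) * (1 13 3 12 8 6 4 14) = (1 13 3 4 14)(2 11 12 8 5 6 7) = [0, 13, 11, 4, 14, 6, 7, 2, 5, 9, 10, 12, 8, 3, 1]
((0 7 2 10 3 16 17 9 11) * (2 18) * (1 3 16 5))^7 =(0 9 16 2 7 11 17 10 18)(1 3 5)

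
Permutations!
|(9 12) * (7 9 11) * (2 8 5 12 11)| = 12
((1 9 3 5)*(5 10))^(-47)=(1 10 9 5 3)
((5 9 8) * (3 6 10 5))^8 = (3 10 9)(5 8 6)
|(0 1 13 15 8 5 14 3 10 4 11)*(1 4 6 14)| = 60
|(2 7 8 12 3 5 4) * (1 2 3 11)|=6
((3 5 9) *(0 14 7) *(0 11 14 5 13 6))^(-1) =(0 6 13 3 9 5)(7 14 11)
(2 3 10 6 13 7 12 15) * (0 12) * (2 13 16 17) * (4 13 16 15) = (0 12 4 13 7)(2 3 10 6 15 16 17) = [12, 1, 3, 10, 13, 5, 15, 0, 8, 9, 6, 11, 4, 7, 14, 16, 17, 2]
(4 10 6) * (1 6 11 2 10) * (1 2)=(1 6 4 2 10 11)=[0, 6, 10, 3, 2, 5, 4, 7, 8, 9, 11, 1]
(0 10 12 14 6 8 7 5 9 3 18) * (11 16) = (0 10 12 14 6 8 7 5 9 3 18)(11 16) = [10, 1, 2, 18, 4, 9, 8, 5, 7, 3, 12, 16, 14, 13, 6, 15, 11, 17, 0]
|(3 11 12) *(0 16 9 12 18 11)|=10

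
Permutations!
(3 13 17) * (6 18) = (3 13 17)(6 18) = [0, 1, 2, 13, 4, 5, 18, 7, 8, 9, 10, 11, 12, 17, 14, 15, 16, 3, 6]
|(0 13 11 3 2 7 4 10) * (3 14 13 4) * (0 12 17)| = |(0 4 10 12 17)(2 7 3)(11 14 13)| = 15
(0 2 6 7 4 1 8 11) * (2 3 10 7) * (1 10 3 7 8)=[7, 1, 6, 3, 10, 5, 2, 4, 11, 9, 8, 0]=(0 7 4 10 8 11)(2 6)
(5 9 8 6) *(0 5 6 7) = (0 5 9 8 7) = [5, 1, 2, 3, 4, 9, 6, 0, 7, 8]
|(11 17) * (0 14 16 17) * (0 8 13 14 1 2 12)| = |(0 1 2 12)(8 13 14 16 17 11)| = 12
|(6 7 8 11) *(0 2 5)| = 12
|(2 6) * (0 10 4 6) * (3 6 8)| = |(0 10 4 8 3 6 2)| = 7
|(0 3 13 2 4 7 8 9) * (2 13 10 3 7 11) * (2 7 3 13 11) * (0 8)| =6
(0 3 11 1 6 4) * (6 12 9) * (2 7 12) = (0 3 11 1 2 7 12 9 6 4) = [3, 2, 7, 11, 0, 5, 4, 12, 8, 6, 10, 1, 9]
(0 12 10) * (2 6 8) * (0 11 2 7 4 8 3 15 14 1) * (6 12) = [6, 0, 12, 15, 8, 5, 3, 4, 7, 9, 11, 2, 10, 13, 1, 14] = (0 6 3 15 14 1)(2 12 10 11)(4 8 7)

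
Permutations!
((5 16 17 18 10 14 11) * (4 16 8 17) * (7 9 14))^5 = ((4 16)(5 8 17 18 10 7 9 14 11))^5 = (4 16)(5 7 8 9 17 14 18 11 10)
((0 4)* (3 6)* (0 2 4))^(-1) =((2 4)(3 6))^(-1) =(2 4)(3 6)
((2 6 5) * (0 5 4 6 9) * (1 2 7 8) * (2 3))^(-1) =(0 9 2 3 1 8 7 5)(4 6)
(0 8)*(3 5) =[8, 1, 2, 5, 4, 3, 6, 7, 0] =(0 8)(3 5)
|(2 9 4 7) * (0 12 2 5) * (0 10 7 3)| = |(0 12 2 9 4 3)(5 10 7)| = 6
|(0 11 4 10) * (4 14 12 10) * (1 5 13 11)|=|(0 1 5 13 11 14 12 10)|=8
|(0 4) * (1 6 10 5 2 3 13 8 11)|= 18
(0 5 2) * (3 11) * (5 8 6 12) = (0 8 6 12 5 2)(3 11) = [8, 1, 0, 11, 4, 2, 12, 7, 6, 9, 10, 3, 5]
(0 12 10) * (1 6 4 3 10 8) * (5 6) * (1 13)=(0 12 8 13 1 5 6 4 3 10)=[12, 5, 2, 10, 3, 6, 4, 7, 13, 9, 0, 11, 8, 1]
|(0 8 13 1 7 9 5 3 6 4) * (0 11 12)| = |(0 8 13 1 7 9 5 3 6 4 11 12)| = 12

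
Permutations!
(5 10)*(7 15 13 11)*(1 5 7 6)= (1 5 10 7 15 13 11 6)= [0, 5, 2, 3, 4, 10, 1, 15, 8, 9, 7, 6, 12, 11, 14, 13]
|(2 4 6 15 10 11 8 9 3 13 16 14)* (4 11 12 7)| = 24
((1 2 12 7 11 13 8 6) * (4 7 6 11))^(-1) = ((1 2 12 6)(4 7)(8 11 13))^(-1) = (1 6 12 2)(4 7)(8 13 11)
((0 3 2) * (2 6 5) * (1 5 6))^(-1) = (6)(0 2 5 1 3)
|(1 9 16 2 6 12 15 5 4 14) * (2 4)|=|(1 9 16 4 14)(2 6 12 15 5)|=5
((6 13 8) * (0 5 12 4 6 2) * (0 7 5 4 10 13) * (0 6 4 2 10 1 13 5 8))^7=((0 2 7 8 10 5 12 1 13))^7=(0 1 5 8 2 13 12 10 7)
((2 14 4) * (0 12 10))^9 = ((0 12 10)(2 14 4))^9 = (14)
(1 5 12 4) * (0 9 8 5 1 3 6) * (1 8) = (0 9 1 8 5 12 4 3 6) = [9, 8, 2, 6, 3, 12, 0, 7, 5, 1, 10, 11, 4]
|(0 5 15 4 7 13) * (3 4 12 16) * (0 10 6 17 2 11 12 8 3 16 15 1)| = 12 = |(0 5 1)(2 11 12 15 8 3 4 7 13 10 6 17)|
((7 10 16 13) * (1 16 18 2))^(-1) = (1 2 18 10 7 13 16)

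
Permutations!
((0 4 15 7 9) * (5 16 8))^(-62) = (0 7 4 9 15)(5 16 8) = ((0 4 15 7 9)(5 16 8))^(-62)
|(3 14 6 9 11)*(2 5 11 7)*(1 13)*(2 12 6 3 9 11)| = |(1 13)(2 5)(3 14)(6 11 9 7 12)| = 10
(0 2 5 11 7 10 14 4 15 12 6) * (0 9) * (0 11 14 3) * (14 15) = (0 2 5 15 12 6 9 11 7 10 3)(4 14) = [2, 1, 5, 0, 14, 15, 9, 10, 8, 11, 3, 7, 6, 13, 4, 12]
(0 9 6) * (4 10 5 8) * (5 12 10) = (0 9 6)(4 5 8)(10 12) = [9, 1, 2, 3, 5, 8, 0, 7, 4, 6, 12, 11, 10]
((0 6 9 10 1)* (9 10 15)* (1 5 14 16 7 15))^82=((0 6 10 5 14 16 7 15 9 1))^82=(0 10 14 7 9)(1 6 5 16 15)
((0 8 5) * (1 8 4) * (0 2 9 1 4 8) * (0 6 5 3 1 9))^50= (9)(0 8 3 1 6 5 2)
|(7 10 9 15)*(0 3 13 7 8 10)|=|(0 3 13 7)(8 10 9 15)|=4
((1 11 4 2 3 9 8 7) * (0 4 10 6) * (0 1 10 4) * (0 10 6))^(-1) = ((0 10)(1 11 4 2 3 9 8 7 6))^(-1) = (0 10)(1 6 7 8 9 3 2 4 11)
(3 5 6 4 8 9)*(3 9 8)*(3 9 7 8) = (3 5 6 4 9 7 8) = [0, 1, 2, 5, 9, 6, 4, 8, 3, 7]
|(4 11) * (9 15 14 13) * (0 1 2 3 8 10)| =|(0 1 2 3 8 10)(4 11)(9 15 14 13)| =12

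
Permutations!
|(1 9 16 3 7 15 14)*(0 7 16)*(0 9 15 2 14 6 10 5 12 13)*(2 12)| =28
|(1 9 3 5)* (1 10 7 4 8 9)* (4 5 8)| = 3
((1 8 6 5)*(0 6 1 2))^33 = ((0 6 5 2)(1 8))^33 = (0 6 5 2)(1 8)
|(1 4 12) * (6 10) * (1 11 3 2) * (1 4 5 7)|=30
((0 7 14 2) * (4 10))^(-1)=(0 2 14 7)(4 10)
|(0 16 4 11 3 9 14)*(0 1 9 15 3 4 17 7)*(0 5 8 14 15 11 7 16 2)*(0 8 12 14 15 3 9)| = 26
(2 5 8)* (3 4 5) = [0, 1, 3, 4, 5, 8, 6, 7, 2] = (2 3 4 5 8)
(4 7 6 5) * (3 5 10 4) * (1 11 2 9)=[0, 11, 9, 5, 7, 3, 10, 6, 8, 1, 4, 2]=(1 11 2 9)(3 5)(4 7 6 10)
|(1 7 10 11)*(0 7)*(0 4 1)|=4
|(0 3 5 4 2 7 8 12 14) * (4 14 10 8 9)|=12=|(0 3 5 14)(2 7 9 4)(8 12 10)|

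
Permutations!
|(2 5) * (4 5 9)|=4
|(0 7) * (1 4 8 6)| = |(0 7)(1 4 8 6)| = 4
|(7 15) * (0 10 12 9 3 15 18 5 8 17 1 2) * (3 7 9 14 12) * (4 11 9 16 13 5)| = 110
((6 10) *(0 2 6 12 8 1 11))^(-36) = (0 12)(1 6)(2 8)(10 11)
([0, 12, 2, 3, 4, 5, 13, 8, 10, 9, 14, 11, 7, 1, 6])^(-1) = [0, 13, 2, 3, 4, 5, 14, 12, 7, 9, 8, 11, 1, 6, 10]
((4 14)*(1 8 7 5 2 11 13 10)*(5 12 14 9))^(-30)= (1 9)(2 7)(4 10)(5 8)(11 12)(13 14)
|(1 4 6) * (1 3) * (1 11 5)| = 6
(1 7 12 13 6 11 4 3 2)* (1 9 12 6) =(1 7 6 11 4 3 2 9 12 13) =[0, 7, 9, 2, 3, 5, 11, 6, 8, 12, 10, 4, 13, 1]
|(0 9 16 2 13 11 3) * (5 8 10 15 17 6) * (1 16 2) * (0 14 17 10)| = |(0 9 2 13 11 3 14 17 6 5 8)(1 16)(10 15)| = 22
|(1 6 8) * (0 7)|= |(0 7)(1 6 8)|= 6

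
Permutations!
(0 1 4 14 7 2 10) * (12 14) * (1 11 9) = (0 11 9 1 4 12 14 7 2 10) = [11, 4, 10, 3, 12, 5, 6, 2, 8, 1, 0, 9, 14, 13, 7]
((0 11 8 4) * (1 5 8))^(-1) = ((0 11 1 5 8 4))^(-1) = (0 4 8 5 1 11)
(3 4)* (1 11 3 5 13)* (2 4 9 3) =[0, 11, 4, 9, 5, 13, 6, 7, 8, 3, 10, 2, 12, 1] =(1 11 2 4 5 13)(3 9)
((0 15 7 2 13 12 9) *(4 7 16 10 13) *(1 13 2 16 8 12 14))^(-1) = (0 9 12 8 15)(1 14 13)(2 10 16 7 4)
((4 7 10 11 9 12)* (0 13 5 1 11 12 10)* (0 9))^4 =(0 11 1 5 13)(4 12 10 9 7)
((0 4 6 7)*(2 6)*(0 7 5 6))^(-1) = ((7)(0 4 2)(5 6))^(-1) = (7)(0 2 4)(5 6)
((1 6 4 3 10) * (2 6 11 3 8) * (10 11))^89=((1 10)(2 6 4 8)(3 11))^89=(1 10)(2 6 4 8)(3 11)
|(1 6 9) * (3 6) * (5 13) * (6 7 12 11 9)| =|(1 3 7 12 11 9)(5 13)| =6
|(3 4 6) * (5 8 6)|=|(3 4 5 8 6)|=5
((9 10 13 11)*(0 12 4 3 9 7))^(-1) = (0 7 11 13 10 9 3 4 12)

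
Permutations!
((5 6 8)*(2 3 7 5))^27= ((2 3 7 5 6 8))^27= (2 5)(3 6)(7 8)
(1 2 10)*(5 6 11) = (1 2 10)(5 6 11) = [0, 2, 10, 3, 4, 6, 11, 7, 8, 9, 1, 5]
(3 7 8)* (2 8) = (2 8 3 7) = [0, 1, 8, 7, 4, 5, 6, 2, 3]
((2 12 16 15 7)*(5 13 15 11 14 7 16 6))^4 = (2 13 14 6 16)(5 11 12 15 7)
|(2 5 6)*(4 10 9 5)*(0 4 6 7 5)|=4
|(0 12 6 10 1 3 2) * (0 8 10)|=15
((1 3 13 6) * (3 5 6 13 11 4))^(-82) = ((13)(1 5 6)(3 11 4))^(-82) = (13)(1 6 5)(3 4 11)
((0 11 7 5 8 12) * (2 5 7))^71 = (0 12 8 5 2 11) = ((0 11 2 5 8 12))^71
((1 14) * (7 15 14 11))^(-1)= (1 14 15 7 11)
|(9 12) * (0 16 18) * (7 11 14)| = |(0 16 18)(7 11 14)(9 12)| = 6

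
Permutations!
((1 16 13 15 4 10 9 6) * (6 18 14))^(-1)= (1 6 14 18 9 10 4 15 13 16)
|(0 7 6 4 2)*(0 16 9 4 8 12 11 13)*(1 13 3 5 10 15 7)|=36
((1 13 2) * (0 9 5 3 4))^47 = ((0 9 5 3 4)(1 13 2))^47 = (0 5 4 9 3)(1 2 13)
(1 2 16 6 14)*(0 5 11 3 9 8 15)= (0 5 11 3 9 8 15)(1 2 16 6 14)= [5, 2, 16, 9, 4, 11, 14, 7, 15, 8, 10, 3, 12, 13, 1, 0, 6]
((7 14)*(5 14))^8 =((5 14 7))^8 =(5 7 14)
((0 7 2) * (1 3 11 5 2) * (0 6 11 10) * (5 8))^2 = (0 1 10 7 3)(2 11 5 6 8)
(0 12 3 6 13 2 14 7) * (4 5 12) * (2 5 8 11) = (0 4 8 11 2 14 7)(3 6 13 5 12) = [4, 1, 14, 6, 8, 12, 13, 0, 11, 9, 10, 2, 3, 5, 7]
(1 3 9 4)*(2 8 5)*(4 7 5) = (1 3 9 7 5 2 8 4) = [0, 3, 8, 9, 1, 2, 6, 5, 4, 7]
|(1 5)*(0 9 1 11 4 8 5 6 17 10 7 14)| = 8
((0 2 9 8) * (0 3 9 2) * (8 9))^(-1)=(9)(3 8)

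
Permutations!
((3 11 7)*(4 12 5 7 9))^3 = ((3 11 9 4 12 5 7))^3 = (3 4 7 9 5 11 12)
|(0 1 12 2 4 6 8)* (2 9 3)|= 9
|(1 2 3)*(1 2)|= 2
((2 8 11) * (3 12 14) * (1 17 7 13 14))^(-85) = ((1 17 7 13 14 3 12)(2 8 11))^(-85) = (1 12 3 14 13 7 17)(2 11 8)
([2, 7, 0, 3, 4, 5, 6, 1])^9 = (0 2)(1 7)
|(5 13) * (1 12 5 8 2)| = 6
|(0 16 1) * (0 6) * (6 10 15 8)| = 7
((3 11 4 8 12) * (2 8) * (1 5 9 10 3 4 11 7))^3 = (1 10)(2 4 12 8)(3 5)(7 9)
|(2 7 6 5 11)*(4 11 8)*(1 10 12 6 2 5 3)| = |(1 10 12 6 3)(2 7)(4 11 5 8)| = 20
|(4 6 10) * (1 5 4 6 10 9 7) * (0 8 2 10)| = |(0 8 2 10 6 9 7 1 5 4)| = 10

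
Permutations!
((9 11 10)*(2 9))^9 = (2 9 11 10)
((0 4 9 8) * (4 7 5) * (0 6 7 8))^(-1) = ((0 8 6 7 5 4 9))^(-1) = (0 9 4 5 7 6 8)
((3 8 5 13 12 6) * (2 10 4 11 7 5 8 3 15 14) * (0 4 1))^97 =((0 4 11 7 5 13 12 6 15 14 2 10 1))^97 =(0 12 1 13 10 5 2 7 14 11 15 4 6)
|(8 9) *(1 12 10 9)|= 5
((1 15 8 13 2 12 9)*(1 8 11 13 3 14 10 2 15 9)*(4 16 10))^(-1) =((1 9 8 3 14 4 16 10 2 12)(11 13 15))^(-1) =(1 12 2 10 16 4 14 3 8 9)(11 15 13)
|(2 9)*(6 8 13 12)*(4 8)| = 10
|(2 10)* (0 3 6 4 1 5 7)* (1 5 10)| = 6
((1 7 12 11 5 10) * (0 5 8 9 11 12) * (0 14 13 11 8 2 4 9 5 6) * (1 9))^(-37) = ((0 6)(1 7 14 13 11 2 4)(5 10 9 8))^(-37) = (0 6)(1 2 13 7 4 11 14)(5 8 9 10)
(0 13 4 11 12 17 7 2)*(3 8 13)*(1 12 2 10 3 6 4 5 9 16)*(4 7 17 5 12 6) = [4, 6, 0, 8, 11, 9, 7, 10, 13, 16, 3, 2, 5, 12, 14, 15, 1, 17] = (17)(0 4 11 2)(1 6 7 10 3 8 13 12 5 9 16)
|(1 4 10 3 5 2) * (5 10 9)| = |(1 4 9 5 2)(3 10)| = 10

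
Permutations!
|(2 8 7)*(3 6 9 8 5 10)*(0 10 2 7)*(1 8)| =14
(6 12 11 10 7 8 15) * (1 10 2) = (1 10 7 8 15 6 12 11 2) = [0, 10, 1, 3, 4, 5, 12, 8, 15, 9, 7, 2, 11, 13, 14, 6]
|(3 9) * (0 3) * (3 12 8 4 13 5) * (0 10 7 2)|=11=|(0 12 8 4 13 5 3 9 10 7 2)|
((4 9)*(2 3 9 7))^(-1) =(2 7 4 9 3)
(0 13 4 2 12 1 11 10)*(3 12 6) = (0 13 4 2 6 3 12 1 11 10) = [13, 11, 6, 12, 2, 5, 3, 7, 8, 9, 0, 10, 1, 4]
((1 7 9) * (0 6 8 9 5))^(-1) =(0 5 7 1 9 8 6)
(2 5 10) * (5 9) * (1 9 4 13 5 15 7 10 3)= (1 9 15 7 10 2 4 13 5 3)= [0, 9, 4, 1, 13, 3, 6, 10, 8, 15, 2, 11, 12, 5, 14, 7]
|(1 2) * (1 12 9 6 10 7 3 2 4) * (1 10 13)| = 10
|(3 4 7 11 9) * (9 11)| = |(11)(3 4 7 9)| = 4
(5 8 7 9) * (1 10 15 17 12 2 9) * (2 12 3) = (1 10 15 17 3 2 9 5 8 7) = [0, 10, 9, 2, 4, 8, 6, 1, 7, 5, 15, 11, 12, 13, 14, 17, 16, 3]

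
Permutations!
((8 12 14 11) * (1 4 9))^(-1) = (1 9 4)(8 11 14 12)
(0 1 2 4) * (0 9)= (0 1 2 4 9)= [1, 2, 4, 3, 9, 5, 6, 7, 8, 0]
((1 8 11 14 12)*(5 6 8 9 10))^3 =((1 9 10 5 6 8 11 14 12))^3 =(1 5 11)(6 14 9)(8 12 10)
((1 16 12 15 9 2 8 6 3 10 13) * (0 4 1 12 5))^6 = ((0 4 1 16 5)(2 8 6 3 10 13 12 15 9))^6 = (0 4 1 16 5)(2 12 3)(6 9 13)(8 15 10)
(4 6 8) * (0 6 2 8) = [6, 1, 8, 3, 2, 5, 0, 7, 4] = (0 6)(2 8 4)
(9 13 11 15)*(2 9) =(2 9 13 11 15) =[0, 1, 9, 3, 4, 5, 6, 7, 8, 13, 10, 15, 12, 11, 14, 2]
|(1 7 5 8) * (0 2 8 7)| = |(0 2 8 1)(5 7)| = 4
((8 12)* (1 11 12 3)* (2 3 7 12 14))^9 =(1 3 2 14 11)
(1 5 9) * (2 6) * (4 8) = (1 5 9)(2 6)(4 8) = [0, 5, 6, 3, 8, 9, 2, 7, 4, 1]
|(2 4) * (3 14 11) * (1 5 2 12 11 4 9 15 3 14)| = |(1 5 2 9 15 3)(4 12 11 14)| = 12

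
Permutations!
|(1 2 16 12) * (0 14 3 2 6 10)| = 9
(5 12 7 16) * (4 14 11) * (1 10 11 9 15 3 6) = [0, 10, 2, 6, 14, 12, 1, 16, 8, 15, 11, 4, 7, 13, 9, 3, 5] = (1 10 11 4 14 9 15 3 6)(5 12 7 16)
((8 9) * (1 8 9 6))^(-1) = ((9)(1 8 6))^(-1) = (9)(1 6 8)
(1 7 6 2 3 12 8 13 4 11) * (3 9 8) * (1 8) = (1 7 6 2 9)(3 12)(4 11 8 13) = [0, 7, 9, 12, 11, 5, 2, 6, 13, 1, 10, 8, 3, 4]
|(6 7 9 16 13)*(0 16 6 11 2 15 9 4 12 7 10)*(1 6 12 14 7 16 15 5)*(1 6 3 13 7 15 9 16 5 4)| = 30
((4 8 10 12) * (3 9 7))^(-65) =(3 9 7)(4 12 10 8)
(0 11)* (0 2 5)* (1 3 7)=(0 11 2 5)(1 3 7)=[11, 3, 5, 7, 4, 0, 6, 1, 8, 9, 10, 2]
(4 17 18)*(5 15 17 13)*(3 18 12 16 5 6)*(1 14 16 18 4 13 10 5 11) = [0, 14, 2, 4, 10, 15, 3, 7, 8, 9, 5, 1, 18, 6, 16, 17, 11, 12, 13] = (1 14 16 11)(3 4 10 5 15 17 12 18 13 6)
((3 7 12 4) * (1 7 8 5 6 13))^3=(1 4 5)(3 6 7)(8 13 12)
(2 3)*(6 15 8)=(2 3)(6 15 8)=[0, 1, 3, 2, 4, 5, 15, 7, 6, 9, 10, 11, 12, 13, 14, 8]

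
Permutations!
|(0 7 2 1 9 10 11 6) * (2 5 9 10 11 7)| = 9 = |(0 2 1 10 7 5 9 11 6)|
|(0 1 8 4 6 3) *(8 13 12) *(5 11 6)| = |(0 1 13 12 8 4 5 11 6 3)| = 10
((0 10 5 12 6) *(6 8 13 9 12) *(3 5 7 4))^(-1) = ((0 10 7 4 3 5 6)(8 13 9 12))^(-1) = (0 6 5 3 4 7 10)(8 12 9 13)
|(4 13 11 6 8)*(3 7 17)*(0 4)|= |(0 4 13 11 6 8)(3 7 17)|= 6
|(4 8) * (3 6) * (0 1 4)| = |(0 1 4 8)(3 6)| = 4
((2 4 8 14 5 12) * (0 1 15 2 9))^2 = ((0 1 15 2 4 8 14 5 12 9))^2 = (0 15 4 14 12)(1 2 8 5 9)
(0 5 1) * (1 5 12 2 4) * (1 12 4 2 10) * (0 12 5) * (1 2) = (0 4 5)(1 12 10 2) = [4, 12, 1, 3, 5, 0, 6, 7, 8, 9, 2, 11, 10]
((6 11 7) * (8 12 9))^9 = (12)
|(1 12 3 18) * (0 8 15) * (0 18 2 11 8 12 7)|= 10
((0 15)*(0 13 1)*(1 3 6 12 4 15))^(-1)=(0 1)(3 13 15 4 12 6)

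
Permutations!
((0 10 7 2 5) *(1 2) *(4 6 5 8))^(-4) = (0 8 10 4 7 6 1 5 2)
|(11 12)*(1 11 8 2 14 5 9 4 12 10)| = 21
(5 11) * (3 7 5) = [0, 1, 2, 7, 4, 11, 6, 5, 8, 9, 10, 3] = (3 7 5 11)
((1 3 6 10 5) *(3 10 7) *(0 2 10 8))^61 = ((0 2 10 5 1 8)(3 6 7))^61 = (0 2 10 5 1 8)(3 6 7)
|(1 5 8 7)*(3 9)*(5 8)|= 6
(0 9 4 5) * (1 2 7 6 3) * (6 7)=(0 9 4 5)(1 2 6 3)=[9, 2, 6, 1, 5, 0, 3, 7, 8, 4]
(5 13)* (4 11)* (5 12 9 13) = (4 11)(9 13 12) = [0, 1, 2, 3, 11, 5, 6, 7, 8, 13, 10, 4, 9, 12]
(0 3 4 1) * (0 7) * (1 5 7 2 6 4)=(0 3 1 2 6 4 5 7)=[3, 2, 6, 1, 5, 7, 4, 0]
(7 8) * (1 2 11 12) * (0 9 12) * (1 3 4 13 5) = (0 9 12 3 4 13 5 1 2 11)(7 8) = [9, 2, 11, 4, 13, 1, 6, 8, 7, 12, 10, 0, 3, 5]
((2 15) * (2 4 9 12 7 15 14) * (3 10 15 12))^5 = (15)(2 14)(7 12)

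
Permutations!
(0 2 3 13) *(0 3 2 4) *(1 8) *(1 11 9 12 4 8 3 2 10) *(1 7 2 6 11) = [8, 3, 10, 13, 0, 5, 11, 2, 1, 12, 7, 9, 4, 6] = (0 8 1 3 13 6 11 9 12 4)(2 10 7)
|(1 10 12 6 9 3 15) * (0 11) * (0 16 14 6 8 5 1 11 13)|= |(0 13)(1 10 12 8 5)(3 15 11 16 14 6 9)|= 70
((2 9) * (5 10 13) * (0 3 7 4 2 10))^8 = (0 5 13 10 9 2 4 7 3)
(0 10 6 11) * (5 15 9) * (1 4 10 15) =[15, 4, 2, 3, 10, 1, 11, 7, 8, 5, 6, 0, 12, 13, 14, 9] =(0 15 9 5 1 4 10 6 11)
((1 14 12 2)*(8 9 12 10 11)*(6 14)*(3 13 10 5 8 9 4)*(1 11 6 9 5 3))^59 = ((1 9 12 2 11 5 8 4)(3 13 10 6 14))^59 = (1 2 8 9 11 4 12 5)(3 14 6 10 13)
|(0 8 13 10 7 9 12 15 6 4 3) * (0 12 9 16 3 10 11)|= 8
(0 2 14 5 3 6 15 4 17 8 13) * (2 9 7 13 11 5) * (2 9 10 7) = (0 10 7 13)(2 14 9)(3 6 15 4 17 8 11 5) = [10, 1, 14, 6, 17, 3, 15, 13, 11, 2, 7, 5, 12, 0, 9, 4, 16, 8]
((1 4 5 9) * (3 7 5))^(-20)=((1 4 3 7 5 9))^(-20)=(1 5 3)(4 9 7)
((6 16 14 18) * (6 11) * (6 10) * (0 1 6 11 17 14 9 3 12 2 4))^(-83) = (0 2 3 16 1 4 12 9 6)(10 11)(14 18 17) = ((0 1 6 16 9 3 12 2 4)(10 11)(14 18 17))^(-83)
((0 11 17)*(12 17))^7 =((0 11 12 17))^7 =(0 17 12 11)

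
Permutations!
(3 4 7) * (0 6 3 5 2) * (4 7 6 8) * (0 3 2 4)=(0 8)(2 3 7 5 4 6)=[8, 1, 3, 7, 6, 4, 2, 5, 0]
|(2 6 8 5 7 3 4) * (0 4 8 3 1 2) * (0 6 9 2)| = |(0 4 6 3 8 5 7 1)(2 9)| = 8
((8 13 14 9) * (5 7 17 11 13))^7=(5 8 9 14 13 11 17 7)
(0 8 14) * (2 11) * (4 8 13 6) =[13, 1, 11, 3, 8, 5, 4, 7, 14, 9, 10, 2, 12, 6, 0] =(0 13 6 4 8 14)(2 11)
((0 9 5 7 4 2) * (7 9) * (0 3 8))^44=(9)(0 4 3)(2 8 7)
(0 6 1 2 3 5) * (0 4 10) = [6, 2, 3, 5, 10, 4, 1, 7, 8, 9, 0] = (0 6 1 2 3 5 4 10)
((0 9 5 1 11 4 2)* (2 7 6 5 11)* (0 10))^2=((0 9 11 4 7 6 5 1 2 10))^2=(0 11 7 5 2)(1 10 9 4 6)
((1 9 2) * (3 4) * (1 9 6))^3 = ((1 6)(2 9)(3 4))^3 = (1 6)(2 9)(3 4)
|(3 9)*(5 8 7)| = |(3 9)(5 8 7)| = 6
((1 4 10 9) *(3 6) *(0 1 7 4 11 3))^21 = ((0 1 11 3 6)(4 10 9 7))^21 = (0 1 11 3 6)(4 10 9 7)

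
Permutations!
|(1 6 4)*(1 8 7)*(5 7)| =6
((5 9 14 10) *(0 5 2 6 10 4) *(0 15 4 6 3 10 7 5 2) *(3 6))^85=(0 5 10 7 3 6 14 2 9)(4 15)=((0 2 6 7 5 9 14 3 10)(4 15))^85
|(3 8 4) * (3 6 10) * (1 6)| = 6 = |(1 6 10 3 8 4)|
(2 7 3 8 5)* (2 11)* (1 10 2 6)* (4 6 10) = [0, 4, 7, 8, 6, 11, 1, 3, 5, 9, 2, 10] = (1 4 6)(2 7 3 8 5 11 10)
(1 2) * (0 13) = (0 13)(1 2) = [13, 2, 1, 3, 4, 5, 6, 7, 8, 9, 10, 11, 12, 0]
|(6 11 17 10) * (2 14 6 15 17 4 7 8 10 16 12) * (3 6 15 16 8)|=|(2 14 15 17 8 10 16 12)(3 6 11 4 7)|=40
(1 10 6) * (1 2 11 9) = [0, 10, 11, 3, 4, 5, 2, 7, 8, 1, 6, 9] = (1 10 6 2 11 9)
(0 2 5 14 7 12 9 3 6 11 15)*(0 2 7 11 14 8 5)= [7, 1, 0, 6, 4, 8, 14, 12, 5, 3, 10, 15, 9, 13, 11, 2]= (0 7 12 9 3 6 14 11 15 2)(5 8)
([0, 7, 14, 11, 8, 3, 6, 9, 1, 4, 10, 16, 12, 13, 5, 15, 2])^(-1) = [0, 8, 16, 5, 9, 14, 6, 1, 4, 7, 10, 3, 12, 13, 2, 15, 11]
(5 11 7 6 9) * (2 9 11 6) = (2 9 5 6 11 7) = [0, 1, 9, 3, 4, 6, 11, 2, 8, 5, 10, 7]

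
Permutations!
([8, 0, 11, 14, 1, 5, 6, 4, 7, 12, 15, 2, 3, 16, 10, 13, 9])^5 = [0, 1, 11, 16, 4, 5, 6, 7, 8, 15, 12, 2, 13, 14, 9, 3, 10]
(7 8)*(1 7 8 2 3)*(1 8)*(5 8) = (1 7 2 3 5 8) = [0, 7, 3, 5, 4, 8, 6, 2, 1]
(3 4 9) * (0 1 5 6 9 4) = (0 1 5 6 9 3) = [1, 5, 2, 0, 4, 6, 9, 7, 8, 3]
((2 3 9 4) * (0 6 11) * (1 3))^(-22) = ((0 6 11)(1 3 9 4 2))^(-22) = (0 11 6)(1 4 3 2 9)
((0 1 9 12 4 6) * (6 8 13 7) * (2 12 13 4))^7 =((0 1 9 13 7 6)(2 12)(4 8))^7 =(0 1 9 13 7 6)(2 12)(4 8)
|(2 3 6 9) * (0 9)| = |(0 9 2 3 6)| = 5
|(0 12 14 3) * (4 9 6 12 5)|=8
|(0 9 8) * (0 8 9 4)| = 2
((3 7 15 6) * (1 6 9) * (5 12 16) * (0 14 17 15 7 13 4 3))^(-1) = ((0 14 17 15 9 1 6)(3 13 4)(5 12 16))^(-1) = (0 6 1 9 15 17 14)(3 4 13)(5 16 12)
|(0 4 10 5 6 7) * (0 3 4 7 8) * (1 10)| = |(0 7 3 4 1 10 5 6 8)| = 9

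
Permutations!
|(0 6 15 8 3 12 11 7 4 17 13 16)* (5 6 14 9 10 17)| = 63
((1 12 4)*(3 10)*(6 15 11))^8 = (1 4 12)(6 11 15)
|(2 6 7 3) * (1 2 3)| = 4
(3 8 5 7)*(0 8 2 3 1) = (0 8 5 7 1)(2 3) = [8, 0, 3, 2, 4, 7, 6, 1, 5]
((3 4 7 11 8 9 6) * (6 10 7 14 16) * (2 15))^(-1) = (2 15)(3 6 16 14 4)(7 10 9 8 11) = ((2 15)(3 4 14 16 6)(7 11 8 9 10))^(-1)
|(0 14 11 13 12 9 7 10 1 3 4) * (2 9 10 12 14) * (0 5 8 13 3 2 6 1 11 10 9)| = 24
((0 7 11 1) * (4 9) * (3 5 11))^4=(0 11 3)(1 5 7)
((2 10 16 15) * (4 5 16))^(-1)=(2 15 16 5 4 10)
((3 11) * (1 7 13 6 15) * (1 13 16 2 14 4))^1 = ((1 7 16 2 14 4)(3 11)(6 15 13))^1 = (1 7 16 2 14 4)(3 11)(6 15 13)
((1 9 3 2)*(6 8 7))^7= (1 2 3 9)(6 8 7)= ((1 9 3 2)(6 8 7))^7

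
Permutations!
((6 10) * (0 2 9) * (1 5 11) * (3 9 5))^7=((0 2 5 11 1 3 9)(6 10))^7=(11)(6 10)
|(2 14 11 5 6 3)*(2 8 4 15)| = |(2 14 11 5 6 3 8 4 15)| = 9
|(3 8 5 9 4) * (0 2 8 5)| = 12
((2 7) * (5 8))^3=(2 7)(5 8)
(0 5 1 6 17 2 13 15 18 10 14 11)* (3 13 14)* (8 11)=(0 5 1 6 17 2 14 8 11)(3 13 15 18 10)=[5, 6, 14, 13, 4, 1, 17, 7, 11, 9, 3, 0, 12, 15, 8, 18, 16, 2, 10]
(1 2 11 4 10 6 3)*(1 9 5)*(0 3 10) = (0 3 9 5 1 2 11 4)(6 10) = [3, 2, 11, 9, 0, 1, 10, 7, 8, 5, 6, 4]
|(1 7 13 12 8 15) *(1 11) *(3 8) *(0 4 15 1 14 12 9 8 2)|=|(0 4 15 11 14 12 3 2)(1 7 13 9 8)|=40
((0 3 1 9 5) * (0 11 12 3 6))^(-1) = ((0 6)(1 9 5 11 12 3))^(-1) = (0 6)(1 3 12 11 5 9)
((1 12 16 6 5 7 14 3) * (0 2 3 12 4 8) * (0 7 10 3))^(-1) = (0 2)(1 3 10 5 6 16 12 14 7 8 4)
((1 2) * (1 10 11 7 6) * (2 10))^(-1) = ((1 10 11 7 6))^(-1) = (1 6 7 11 10)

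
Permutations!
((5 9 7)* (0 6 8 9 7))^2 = (0 8)(6 9)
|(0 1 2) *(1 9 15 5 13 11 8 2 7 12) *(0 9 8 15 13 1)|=11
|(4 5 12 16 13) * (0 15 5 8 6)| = 9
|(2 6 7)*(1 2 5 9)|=|(1 2 6 7 5 9)|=6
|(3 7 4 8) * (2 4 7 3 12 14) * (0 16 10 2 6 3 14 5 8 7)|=|(0 16 10 2 4 7)(3 14 6)(5 8 12)|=6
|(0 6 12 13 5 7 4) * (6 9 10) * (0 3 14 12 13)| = |(0 9 10 6 13 5 7 4 3 14 12)| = 11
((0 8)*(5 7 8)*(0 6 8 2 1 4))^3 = ((0 5 7 2 1 4)(6 8))^3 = (0 2)(1 5)(4 7)(6 8)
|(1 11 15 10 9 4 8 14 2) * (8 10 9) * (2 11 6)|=|(1 6 2)(4 10 8 14 11 15 9)|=21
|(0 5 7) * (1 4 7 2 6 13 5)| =4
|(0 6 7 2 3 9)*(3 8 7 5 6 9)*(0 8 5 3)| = 8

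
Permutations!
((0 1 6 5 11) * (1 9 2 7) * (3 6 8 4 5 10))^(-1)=(0 11 5 4 8 1 7 2 9)(3 10 6)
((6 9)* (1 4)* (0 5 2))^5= ((0 5 2)(1 4)(6 9))^5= (0 2 5)(1 4)(6 9)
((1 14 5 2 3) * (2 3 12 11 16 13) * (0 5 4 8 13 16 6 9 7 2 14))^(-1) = (16)(0 1 3 5)(2 7 9 6 11 12)(4 14 13 8)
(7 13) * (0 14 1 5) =(0 14 1 5)(7 13) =[14, 5, 2, 3, 4, 0, 6, 13, 8, 9, 10, 11, 12, 7, 1]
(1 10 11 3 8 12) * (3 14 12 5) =(1 10 11 14 12)(3 8 5) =[0, 10, 2, 8, 4, 3, 6, 7, 5, 9, 11, 14, 1, 13, 12]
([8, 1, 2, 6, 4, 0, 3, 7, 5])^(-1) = (0 5 8)(3 6)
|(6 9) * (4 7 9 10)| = 5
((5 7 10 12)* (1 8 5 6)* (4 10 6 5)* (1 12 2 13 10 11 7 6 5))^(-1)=(1 12 6 5 7 11 4 8)(2 10 13)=((1 8 4 11 7 5 6 12)(2 13 10))^(-1)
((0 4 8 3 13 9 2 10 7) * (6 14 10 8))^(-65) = (0 4 6 14 10 7)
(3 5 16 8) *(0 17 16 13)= [17, 1, 2, 5, 4, 13, 6, 7, 3, 9, 10, 11, 12, 0, 14, 15, 8, 16]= (0 17 16 8 3 5 13)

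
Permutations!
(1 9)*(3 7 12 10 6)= (1 9)(3 7 12 10 6)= [0, 9, 2, 7, 4, 5, 3, 12, 8, 1, 6, 11, 10]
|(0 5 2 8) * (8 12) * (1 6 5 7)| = 8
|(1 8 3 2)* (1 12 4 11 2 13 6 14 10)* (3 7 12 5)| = 13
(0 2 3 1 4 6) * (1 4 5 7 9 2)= (0 1 5 7 9 2 3 4 6)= [1, 5, 3, 4, 6, 7, 0, 9, 8, 2]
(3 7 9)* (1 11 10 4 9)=[0, 11, 2, 7, 9, 5, 6, 1, 8, 3, 4, 10]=(1 11 10 4 9 3 7)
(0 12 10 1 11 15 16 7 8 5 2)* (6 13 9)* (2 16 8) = (0 12 10 1 11 15 8 5 16 7 2)(6 13 9) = [12, 11, 0, 3, 4, 16, 13, 2, 5, 6, 1, 15, 10, 9, 14, 8, 7]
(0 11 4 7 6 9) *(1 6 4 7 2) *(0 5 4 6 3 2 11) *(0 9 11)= (0 9 5 4)(1 3 2)(6 11 7)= [9, 3, 1, 2, 0, 4, 11, 6, 8, 5, 10, 7]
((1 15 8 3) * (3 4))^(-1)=(1 3 4 8 15)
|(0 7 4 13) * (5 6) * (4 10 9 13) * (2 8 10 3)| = 8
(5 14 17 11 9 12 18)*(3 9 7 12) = (3 9)(5 14 17 11 7 12 18) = [0, 1, 2, 9, 4, 14, 6, 12, 8, 3, 10, 7, 18, 13, 17, 15, 16, 11, 5]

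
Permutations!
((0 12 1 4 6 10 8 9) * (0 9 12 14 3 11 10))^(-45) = ((0 14 3 11 10 8 12 1 4 6))^(-45) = (0 8)(1 3)(4 11)(6 10)(12 14)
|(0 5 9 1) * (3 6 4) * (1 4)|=7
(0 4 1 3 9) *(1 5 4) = (0 1 3 9)(4 5) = [1, 3, 2, 9, 5, 4, 6, 7, 8, 0]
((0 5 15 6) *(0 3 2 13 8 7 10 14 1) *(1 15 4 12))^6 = ((0 5 4 12 1)(2 13 8 7 10 14 15 6 3))^6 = (0 5 4 12 1)(2 15 7)(3 14 8)(6 10 13)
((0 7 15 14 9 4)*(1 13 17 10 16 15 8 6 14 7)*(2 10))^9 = (0 8 2 4 7 17 9 15 13 14 16 1 6 10)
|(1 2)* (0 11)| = 2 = |(0 11)(1 2)|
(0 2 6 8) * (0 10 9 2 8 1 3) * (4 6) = (0 8 10 9 2 4 6 1 3) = [8, 3, 4, 0, 6, 5, 1, 7, 10, 2, 9]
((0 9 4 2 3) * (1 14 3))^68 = (0 14 2 9 3 1 4)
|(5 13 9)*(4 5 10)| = 5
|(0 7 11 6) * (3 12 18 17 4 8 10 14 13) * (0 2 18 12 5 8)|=24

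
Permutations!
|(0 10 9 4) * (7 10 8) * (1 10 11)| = |(0 8 7 11 1 10 9 4)| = 8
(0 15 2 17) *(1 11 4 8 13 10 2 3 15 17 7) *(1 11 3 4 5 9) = (0 17)(1 3 15 4 8 13 10 2 7 11 5 9) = [17, 3, 7, 15, 8, 9, 6, 11, 13, 1, 2, 5, 12, 10, 14, 4, 16, 0]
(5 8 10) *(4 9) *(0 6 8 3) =(0 6 8 10 5 3)(4 9) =[6, 1, 2, 0, 9, 3, 8, 7, 10, 4, 5]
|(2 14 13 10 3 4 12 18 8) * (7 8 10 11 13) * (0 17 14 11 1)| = 45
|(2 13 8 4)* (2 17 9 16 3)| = 8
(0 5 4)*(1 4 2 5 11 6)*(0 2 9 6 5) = (0 11 5 9 6 1 4 2) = [11, 4, 0, 3, 2, 9, 1, 7, 8, 6, 10, 5]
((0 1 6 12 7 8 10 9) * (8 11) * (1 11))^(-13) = ((0 11 8 10 9)(1 6 12 7))^(-13) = (0 8 9 11 10)(1 7 12 6)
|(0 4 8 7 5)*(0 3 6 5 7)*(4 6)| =6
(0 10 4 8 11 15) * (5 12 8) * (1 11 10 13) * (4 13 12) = (0 12 8 10 13 1 11 15)(4 5) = [12, 11, 2, 3, 5, 4, 6, 7, 10, 9, 13, 15, 8, 1, 14, 0]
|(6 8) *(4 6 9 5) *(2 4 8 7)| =12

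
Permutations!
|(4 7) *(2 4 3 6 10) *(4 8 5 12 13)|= |(2 8 5 12 13 4 7 3 6 10)|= 10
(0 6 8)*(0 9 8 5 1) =[6, 0, 2, 3, 4, 1, 5, 7, 9, 8] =(0 6 5 1)(8 9)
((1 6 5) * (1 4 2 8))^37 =(1 6 5 4 2 8)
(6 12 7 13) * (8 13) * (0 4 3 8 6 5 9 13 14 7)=(0 4 3 8 14 7 6 12)(5 9 13)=[4, 1, 2, 8, 3, 9, 12, 6, 14, 13, 10, 11, 0, 5, 7]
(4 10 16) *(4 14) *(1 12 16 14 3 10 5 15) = (1 12 16 3 10 14 4 5 15) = [0, 12, 2, 10, 5, 15, 6, 7, 8, 9, 14, 11, 16, 13, 4, 1, 3]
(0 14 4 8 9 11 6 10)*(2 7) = [14, 1, 7, 3, 8, 5, 10, 2, 9, 11, 0, 6, 12, 13, 4] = (0 14 4 8 9 11 6 10)(2 7)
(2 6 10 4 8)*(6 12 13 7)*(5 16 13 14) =[0, 1, 12, 3, 8, 16, 10, 6, 2, 9, 4, 11, 14, 7, 5, 15, 13] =(2 12 14 5 16 13 7 6 10 4 8)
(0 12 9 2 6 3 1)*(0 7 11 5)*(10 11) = [12, 7, 6, 1, 4, 0, 3, 10, 8, 2, 11, 5, 9] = (0 12 9 2 6 3 1 7 10 11 5)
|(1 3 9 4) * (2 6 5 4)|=|(1 3 9 2 6 5 4)|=7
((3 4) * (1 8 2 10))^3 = (1 10 2 8)(3 4) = ((1 8 2 10)(3 4))^3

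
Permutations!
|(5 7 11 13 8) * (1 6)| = 10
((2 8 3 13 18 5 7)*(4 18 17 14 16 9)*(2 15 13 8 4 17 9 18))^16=(5 16 17 13 7 18 14 9 15)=((2 4)(3 8)(5 7 15 13 9 17 14 16 18))^16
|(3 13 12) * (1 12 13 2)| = 4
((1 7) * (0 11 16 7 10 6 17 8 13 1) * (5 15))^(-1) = ((0 11 16 7)(1 10 6 17 8 13)(5 15))^(-1) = (0 7 16 11)(1 13 8 17 6 10)(5 15)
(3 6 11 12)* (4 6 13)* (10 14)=[0, 1, 2, 13, 6, 5, 11, 7, 8, 9, 14, 12, 3, 4, 10]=(3 13 4 6 11 12)(10 14)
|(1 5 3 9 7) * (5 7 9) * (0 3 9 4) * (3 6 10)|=|(0 6 10 3 5 9 4)(1 7)|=14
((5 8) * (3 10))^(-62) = ((3 10)(5 8))^(-62) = (10)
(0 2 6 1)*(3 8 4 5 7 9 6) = (0 2 3 8 4 5 7 9 6 1) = [2, 0, 3, 8, 5, 7, 1, 9, 4, 6]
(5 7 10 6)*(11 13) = (5 7 10 6)(11 13) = [0, 1, 2, 3, 4, 7, 5, 10, 8, 9, 6, 13, 12, 11]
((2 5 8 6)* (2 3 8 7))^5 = (2 7 5)(3 6 8)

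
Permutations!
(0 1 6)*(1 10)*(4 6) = (0 10 1 4 6) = [10, 4, 2, 3, 6, 5, 0, 7, 8, 9, 1]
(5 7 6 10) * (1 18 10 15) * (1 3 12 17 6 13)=(1 18 10 5 7 13)(3 12 17 6 15)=[0, 18, 2, 12, 4, 7, 15, 13, 8, 9, 5, 11, 17, 1, 14, 3, 16, 6, 10]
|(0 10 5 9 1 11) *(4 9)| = |(0 10 5 4 9 1 11)| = 7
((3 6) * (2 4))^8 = ((2 4)(3 6))^8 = (6)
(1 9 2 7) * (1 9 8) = (1 8)(2 7 9) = [0, 8, 7, 3, 4, 5, 6, 9, 1, 2]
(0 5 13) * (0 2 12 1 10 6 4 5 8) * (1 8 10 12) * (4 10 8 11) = (0 8)(1 12 11 4 5 13 2)(6 10) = [8, 12, 1, 3, 5, 13, 10, 7, 0, 9, 6, 4, 11, 2]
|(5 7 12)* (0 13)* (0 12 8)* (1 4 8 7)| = |(0 13 12 5 1 4 8)| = 7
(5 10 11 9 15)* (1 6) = (1 6)(5 10 11 9 15) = [0, 6, 2, 3, 4, 10, 1, 7, 8, 15, 11, 9, 12, 13, 14, 5]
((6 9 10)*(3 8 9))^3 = (3 10 8 6 9)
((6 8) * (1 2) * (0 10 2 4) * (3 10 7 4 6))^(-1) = ((0 7 4)(1 6 8 3 10 2))^(-1) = (0 4 7)(1 2 10 3 8 6)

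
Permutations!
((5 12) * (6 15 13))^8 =(6 13 15)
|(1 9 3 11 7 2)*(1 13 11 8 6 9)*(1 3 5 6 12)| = 12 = |(1 3 8 12)(2 13 11 7)(5 6 9)|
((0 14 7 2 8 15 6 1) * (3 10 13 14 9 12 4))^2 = ((0 9 12 4 3 10 13 14 7 2 8 15 6 1))^2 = (0 12 3 13 7 8 6)(1 9 4 10 14 2 15)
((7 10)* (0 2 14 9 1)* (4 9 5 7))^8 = (0 1 9 4 10 7 5 14 2)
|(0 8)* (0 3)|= |(0 8 3)|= 3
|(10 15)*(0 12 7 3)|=4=|(0 12 7 3)(10 15)|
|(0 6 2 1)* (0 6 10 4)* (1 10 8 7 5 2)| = |(0 8 7 5 2 10 4)(1 6)| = 14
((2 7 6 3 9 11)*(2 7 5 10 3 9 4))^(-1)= ((2 5 10 3 4)(6 9 11 7))^(-1)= (2 4 3 10 5)(6 7 11 9)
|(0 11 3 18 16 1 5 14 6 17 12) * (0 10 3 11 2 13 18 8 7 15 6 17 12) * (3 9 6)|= 36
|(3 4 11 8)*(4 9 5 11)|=5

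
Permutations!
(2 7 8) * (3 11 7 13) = (2 13 3 11 7 8) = [0, 1, 13, 11, 4, 5, 6, 8, 2, 9, 10, 7, 12, 3]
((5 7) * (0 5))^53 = (0 7 5)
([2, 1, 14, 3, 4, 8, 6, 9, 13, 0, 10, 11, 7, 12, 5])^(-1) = (0 9 7 12 13 8 5 14 2)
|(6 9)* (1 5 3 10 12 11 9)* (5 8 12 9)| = |(1 8 12 11 5 3 10 9 6)| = 9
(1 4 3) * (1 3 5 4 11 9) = (1 11 9)(4 5) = [0, 11, 2, 3, 5, 4, 6, 7, 8, 1, 10, 9]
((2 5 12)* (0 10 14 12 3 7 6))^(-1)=(0 6 7 3 5 2 12 14 10)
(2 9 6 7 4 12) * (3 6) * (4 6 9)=(2 4 12)(3 9)(6 7)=[0, 1, 4, 9, 12, 5, 7, 6, 8, 3, 10, 11, 2]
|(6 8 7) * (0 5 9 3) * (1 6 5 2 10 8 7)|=10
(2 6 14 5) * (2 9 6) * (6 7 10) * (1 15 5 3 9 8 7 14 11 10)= [0, 15, 2, 9, 4, 8, 11, 1, 7, 14, 6, 10, 12, 13, 3, 5]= (1 15 5 8 7)(3 9 14)(6 11 10)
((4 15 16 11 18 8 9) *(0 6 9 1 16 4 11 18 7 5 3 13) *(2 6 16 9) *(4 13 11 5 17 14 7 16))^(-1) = (0 13 15 4)(1 8 18 16 11 3 5 9)(2 6)(7 14 17)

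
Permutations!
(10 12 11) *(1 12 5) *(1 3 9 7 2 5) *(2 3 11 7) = (1 12 7 3 9 2 5 11 10) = [0, 12, 5, 9, 4, 11, 6, 3, 8, 2, 1, 10, 7]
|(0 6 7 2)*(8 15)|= |(0 6 7 2)(8 15)|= 4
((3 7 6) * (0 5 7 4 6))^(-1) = (0 7 5)(3 6 4) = ((0 5 7)(3 4 6))^(-1)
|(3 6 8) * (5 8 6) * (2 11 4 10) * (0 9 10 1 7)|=24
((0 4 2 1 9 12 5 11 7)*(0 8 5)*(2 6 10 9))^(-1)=(0 12 9 10 6 4)(1 2)(5 8 7 11)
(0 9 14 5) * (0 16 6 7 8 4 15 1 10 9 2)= (0 2)(1 10 9 14 5 16 6 7 8 4 15)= [2, 10, 0, 3, 15, 16, 7, 8, 4, 14, 9, 11, 12, 13, 5, 1, 6]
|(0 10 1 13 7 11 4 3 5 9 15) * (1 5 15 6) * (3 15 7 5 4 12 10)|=40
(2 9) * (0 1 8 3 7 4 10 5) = (0 1 8 3 7 4 10 5)(2 9) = [1, 8, 9, 7, 10, 0, 6, 4, 3, 2, 5]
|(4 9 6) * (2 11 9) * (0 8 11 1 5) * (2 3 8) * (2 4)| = |(0 4 3 8 11 9 6 2 1 5)| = 10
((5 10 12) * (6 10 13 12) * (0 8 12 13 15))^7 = (0 12 15 8 5)(6 10)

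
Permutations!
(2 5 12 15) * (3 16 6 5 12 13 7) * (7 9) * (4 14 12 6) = (2 6 5 13 9 7 3 16 4 14 12 15) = [0, 1, 6, 16, 14, 13, 5, 3, 8, 7, 10, 11, 15, 9, 12, 2, 4]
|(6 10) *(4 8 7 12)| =4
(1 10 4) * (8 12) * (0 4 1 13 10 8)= [4, 8, 2, 3, 13, 5, 6, 7, 12, 9, 1, 11, 0, 10]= (0 4 13 10 1 8 12)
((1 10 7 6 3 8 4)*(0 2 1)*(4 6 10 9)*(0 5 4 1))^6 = ((0 2)(1 9)(3 8 6)(4 5)(7 10))^6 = (10)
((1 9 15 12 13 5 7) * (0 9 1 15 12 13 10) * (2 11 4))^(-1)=(0 10 12 9)(2 4 11)(5 13 15 7)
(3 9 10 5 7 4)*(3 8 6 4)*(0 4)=(0 4 8 6)(3 9 10 5 7)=[4, 1, 2, 9, 8, 7, 0, 3, 6, 10, 5]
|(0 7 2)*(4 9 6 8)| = |(0 7 2)(4 9 6 8)| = 12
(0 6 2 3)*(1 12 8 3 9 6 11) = [11, 12, 9, 0, 4, 5, 2, 7, 3, 6, 10, 1, 8] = (0 11 1 12 8 3)(2 9 6)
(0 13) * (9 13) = (0 9 13) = [9, 1, 2, 3, 4, 5, 6, 7, 8, 13, 10, 11, 12, 0]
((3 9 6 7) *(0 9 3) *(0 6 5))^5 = ((0 9 5)(6 7))^5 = (0 5 9)(6 7)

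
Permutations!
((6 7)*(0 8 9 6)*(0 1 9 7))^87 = (0 1)(6 7)(8 9)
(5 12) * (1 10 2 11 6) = (1 10 2 11 6)(5 12) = [0, 10, 11, 3, 4, 12, 1, 7, 8, 9, 2, 6, 5]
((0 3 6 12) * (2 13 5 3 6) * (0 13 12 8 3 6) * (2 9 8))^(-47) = ((2 12 13 5 6)(3 9 8))^(-47) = (2 5 12 6 13)(3 9 8)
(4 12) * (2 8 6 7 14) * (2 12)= (2 8 6 7 14 12 4)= [0, 1, 8, 3, 2, 5, 7, 14, 6, 9, 10, 11, 4, 13, 12]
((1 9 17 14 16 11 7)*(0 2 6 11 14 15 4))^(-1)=((0 2 6 11 7 1 9 17 15 4)(14 16))^(-1)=(0 4 15 17 9 1 7 11 6 2)(14 16)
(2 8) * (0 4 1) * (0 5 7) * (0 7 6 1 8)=(0 4 8 2)(1 5 6)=[4, 5, 0, 3, 8, 6, 1, 7, 2]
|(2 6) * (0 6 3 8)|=|(0 6 2 3 8)|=5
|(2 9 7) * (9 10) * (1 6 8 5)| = |(1 6 8 5)(2 10 9 7)| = 4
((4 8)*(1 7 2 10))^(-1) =(1 10 2 7)(4 8) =((1 7 2 10)(4 8))^(-1)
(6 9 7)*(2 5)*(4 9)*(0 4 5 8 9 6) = (0 4 6 5 2 8 9 7) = [4, 1, 8, 3, 6, 2, 5, 0, 9, 7]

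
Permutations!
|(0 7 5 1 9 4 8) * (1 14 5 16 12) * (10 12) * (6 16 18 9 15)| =|(0 7 18 9 4 8)(1 15 6 16 10 12)(5 14)| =6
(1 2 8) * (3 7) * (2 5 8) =(1 5 8)(3 7) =[0, 5, 2, 7, 4, 8, 6, 3, 1]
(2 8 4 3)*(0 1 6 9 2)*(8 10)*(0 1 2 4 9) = [2, 6, 10, 1, 3, 5, 0, 7, 9, 4, 8] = (0 2 10 8 9 4 3 1 6)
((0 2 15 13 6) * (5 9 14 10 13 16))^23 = (0 16 14 6 15 9 13 2 5 10)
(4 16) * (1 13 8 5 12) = (1 13 8 5 12)(4 16) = [0, 13, 2, 3, 16, 12, 6, 7, 5, 9, 10, 11, 1, 8, 14, 15, 4]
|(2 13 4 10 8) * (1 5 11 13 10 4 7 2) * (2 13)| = |(1 5 11 2 10 8)(7 13)| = 6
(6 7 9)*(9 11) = (6 7 11 9) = [0, 1, 2, 3, 4, 5, 7, 11, 8, 6, 10, 9]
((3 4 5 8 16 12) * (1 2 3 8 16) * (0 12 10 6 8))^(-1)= ((0 12)(1 2 3 4 5 16 10 6 8))^(-1)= (0 12)(1 8 6 10 16 5 4 3 2)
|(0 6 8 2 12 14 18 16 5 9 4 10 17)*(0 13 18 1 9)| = 15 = |(0 6 8 2 12 14 1 9 4 10 17 13 18 16 5)|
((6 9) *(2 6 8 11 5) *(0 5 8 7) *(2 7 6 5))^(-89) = ((0 2 5 7)(6 9)(8 11))^(-89) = (0 7 5 2)(6 9)(8 11)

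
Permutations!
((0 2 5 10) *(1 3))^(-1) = ((0 2 5 10)(1 3))^(-1) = (0 10 5 2)(1 3)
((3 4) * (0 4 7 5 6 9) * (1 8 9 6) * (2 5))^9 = ((0 4 3 7 2 5 1 8 9))^9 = (9)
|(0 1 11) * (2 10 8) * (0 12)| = |(0 1 11 12)(2 10 8)| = 12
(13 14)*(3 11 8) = (3 11 8)(13 14) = [0, 1, 2, 11, 4, 5, 6, 7, 3, 9, 10, 8, 12, 14, 13]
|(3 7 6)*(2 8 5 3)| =|(2 8 5 3 7 6)| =6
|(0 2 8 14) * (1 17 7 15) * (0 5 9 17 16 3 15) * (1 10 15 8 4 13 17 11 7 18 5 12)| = |(0 2 4 13 17 18 5 9 11 7)(1 16 3 8 14 12)(10 15)| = 30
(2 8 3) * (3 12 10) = (2 8 12 10 3) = [0, 1, 8, 2, 4, 5, 6, 7, 12, 9, 3, 11, 10]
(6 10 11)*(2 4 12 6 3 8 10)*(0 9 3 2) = (0 9 3 8 10 11 2 4 12 6) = [9, 1, 4, 8, 12, 5, 0, 7, 10, 3, 11, 2, 6]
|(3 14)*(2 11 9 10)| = 4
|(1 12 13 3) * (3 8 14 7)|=|(1 12 13 8 14 7 3)|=7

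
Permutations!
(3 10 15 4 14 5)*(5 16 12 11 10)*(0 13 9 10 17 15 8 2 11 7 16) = (0 13 9 10 8 2 11 17 15 4 14)(3 5)(7 16 12) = [13, 1, 11, 5, 14, 3, 6, 16, 2, 10, 8, 17, 7, 9, 0, 4, 12, 15]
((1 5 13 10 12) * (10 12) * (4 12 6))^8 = (1 13 4)(5 6 12)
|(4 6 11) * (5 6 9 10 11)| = |(4 9 10 11)(5 6)| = 4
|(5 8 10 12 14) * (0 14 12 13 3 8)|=12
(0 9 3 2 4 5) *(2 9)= (0 2 4 5)(3 9)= [2, 1, 4, 9, 5, 0, 6, 7, 8, 3]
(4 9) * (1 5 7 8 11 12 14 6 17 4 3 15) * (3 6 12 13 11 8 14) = (1 5 7 14 12 3 15)(4 9 6 17)(11 13) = [0, 5, 2, 15, 9, 7, 17, 14, 8, 6, 10, 13, 3, 11, 12, 1, 16, 4]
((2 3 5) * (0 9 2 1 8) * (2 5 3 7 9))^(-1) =(0 8 1 5 9 7 2)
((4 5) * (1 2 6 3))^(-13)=(1 3 6 2)(4 5)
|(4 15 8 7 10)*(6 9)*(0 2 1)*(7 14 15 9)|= |(0 2 1)(4 9 6 7 10)(8 14 15)|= 15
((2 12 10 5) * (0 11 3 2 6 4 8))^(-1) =(0 8 4 6 5 10 12 2 3 11)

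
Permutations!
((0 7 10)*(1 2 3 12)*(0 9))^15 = ((0 7 10 9)(1 2 3 12))^15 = (0 9 10 7)(1 12 3 2)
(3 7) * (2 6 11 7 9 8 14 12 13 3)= (2 6 11 7)(3 9 8 14 12 13)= [0, 1, 6, 9, 4, 5, 11, 2, 14, 8, 10, 7, 13, 3, 12]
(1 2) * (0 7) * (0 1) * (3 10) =[7, 2, 0, 10, 4, 5, 6, 1, 8, 9, 3] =(0 7 1 2)(3 10)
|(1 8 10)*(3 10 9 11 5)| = |(1 8 9 11 5 3 10)| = 7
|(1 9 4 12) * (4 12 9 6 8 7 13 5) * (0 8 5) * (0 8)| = |(1 6 5 4 9 12)(7 13 8)| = 6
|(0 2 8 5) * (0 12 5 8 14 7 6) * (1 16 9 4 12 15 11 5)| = 15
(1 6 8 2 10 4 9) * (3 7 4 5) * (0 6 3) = (0 6 8 2 10 5)(1 3 7 4 9) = [6, 3, 10, 7, 9, 0, 8, 4, 2, 1, 5]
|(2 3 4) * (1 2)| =4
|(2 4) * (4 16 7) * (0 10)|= |(0 10)(2 16 7 4)|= 4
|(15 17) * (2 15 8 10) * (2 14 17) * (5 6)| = 4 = |(2 15)(5 6)(8 10 14 17)|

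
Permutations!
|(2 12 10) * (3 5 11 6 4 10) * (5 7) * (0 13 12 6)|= 28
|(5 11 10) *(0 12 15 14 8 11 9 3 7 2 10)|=6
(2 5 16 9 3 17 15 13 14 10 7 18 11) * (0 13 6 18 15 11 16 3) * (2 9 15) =(0 13 14 10 7 2 5 3 17 11 9)(6 18 16 15) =[13, 1, 5, 17, 4, 3, 18, 2, 8, 0, 7, 9, 12, 14, 10, 6, 15, 11, 16]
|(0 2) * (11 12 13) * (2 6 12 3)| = 7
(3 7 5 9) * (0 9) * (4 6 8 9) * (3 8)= (0 4 6 3 7 5)(8 9)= [4, 1, 2, 7, 6, 0, 3, 5, 9, 8]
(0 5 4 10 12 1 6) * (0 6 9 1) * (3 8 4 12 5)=(0 3 8 4 10 5 12)(1 9)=[3, 9, 2, 8, 10, 12, 6, 7, 4, 1, 5, 11, 0]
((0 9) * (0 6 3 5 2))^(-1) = (0 2 5 3 6 9)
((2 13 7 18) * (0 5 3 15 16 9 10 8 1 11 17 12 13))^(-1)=(0 2 18 7 13 12 17 11 1 8 10 9 16 15 3 5)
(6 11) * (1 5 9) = [0, 5, 2, 3, 4, 9, 11, 7, 8, 1, 10, 6] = (1 5 9)(6 11)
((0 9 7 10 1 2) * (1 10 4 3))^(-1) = ((10)(0 9 7 4 3 1 2))^(-1) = (10)(0 2 1 3 4 7 9)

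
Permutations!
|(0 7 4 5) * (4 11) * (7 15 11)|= |(0 15 11 4 5)|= 5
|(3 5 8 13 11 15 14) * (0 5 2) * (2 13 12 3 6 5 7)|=9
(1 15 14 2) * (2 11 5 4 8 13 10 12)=(1 15 14 11 5 4 8 13 10 12 2)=[0, 15, 1, 3, 8, 4, 6, 7, 13, 9, 12, 5, 2, 10, 11, 14]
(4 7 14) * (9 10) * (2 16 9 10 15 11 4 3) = (2 16 9 15 11 4 7 14 3) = [0, 1, 16, 2, 7, 5, 6, 14, 8, 15, 10, 4, 12, 13, 3, 11, 9]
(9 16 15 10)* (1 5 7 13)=(1 5 7 13)(9 16 15 10)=[0, 5, 2, 3, 4, 7, 6, 13, 8, 16, 9, 11, 12, 1, 14, 10, 15]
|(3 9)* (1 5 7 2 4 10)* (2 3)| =|(1 5 7 3 9 2 4 10)| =8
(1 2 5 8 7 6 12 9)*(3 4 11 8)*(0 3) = (0 3 4 11 8 7 6 12 9 1 2 5) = [3, 2, 5, 4, 11, 0, 12, 6, 7, 1, 10, 8, 9]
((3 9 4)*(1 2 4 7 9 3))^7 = (1 2 4)(7 9)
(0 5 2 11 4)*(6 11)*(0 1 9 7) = [5, 9, 6, 3, 1, 2, 11, 0, 8, 7, 10, 4] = (0 5 2 6 11 4 1 9 7)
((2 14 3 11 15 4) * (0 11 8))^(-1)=((0 11 15 4 2 14 3 8))^(-1)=(0 8 3 14 2 4 15 11)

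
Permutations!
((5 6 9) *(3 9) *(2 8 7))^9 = ((2 8 7)(3 9 5 6))^9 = (3 9 5 6)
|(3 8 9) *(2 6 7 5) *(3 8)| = |(2 6 7 5)(8 9)| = 4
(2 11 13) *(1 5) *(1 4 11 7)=(1 5 4 11 13 2 7)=[0, 5, 7, 3, 11, 4, 6, 1, 8, 9, 10, 13, 12, 2]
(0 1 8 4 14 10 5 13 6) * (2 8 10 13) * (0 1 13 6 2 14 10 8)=(0 13 2)(1 8 4 10 5 14 6)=[13, 8, 0, 3, 10, 14, 1, 7, 4, 9, 5, 11, 12, 2, 6]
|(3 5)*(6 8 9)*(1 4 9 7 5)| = |(1 4 9 6 8 7 5 3)| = 8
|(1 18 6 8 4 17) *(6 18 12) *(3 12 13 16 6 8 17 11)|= 5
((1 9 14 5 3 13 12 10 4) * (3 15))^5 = (1 3)(4 15)(5 10)(9 13)(12 14)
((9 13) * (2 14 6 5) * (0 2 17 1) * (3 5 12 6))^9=(0 14 5 1 2 3 17)(6 12)(9 13)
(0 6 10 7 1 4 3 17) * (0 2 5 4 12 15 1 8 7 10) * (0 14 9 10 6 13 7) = (0 13 7 8)(1 12 15)(2 5 4 3 17)(6 14 9 10) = [13, 12, 5, 17, 3, 4, 14, 8, 0, 10, 6, 11, 15, 7, 9, 1, 16, 2]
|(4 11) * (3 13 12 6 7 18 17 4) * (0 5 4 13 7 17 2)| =|(0 5 4 11 3 7 18 2)(6 17 13 12)| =8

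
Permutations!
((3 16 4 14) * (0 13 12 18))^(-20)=(18)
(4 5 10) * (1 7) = (1 7)(4 5 10) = [0, 7, 2, 3, 5, 10, 6, 1, 8, 9, 4]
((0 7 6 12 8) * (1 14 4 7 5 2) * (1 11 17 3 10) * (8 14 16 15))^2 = (0 2 17 10 16 8 5 11 3 1 15)(4 6 14 7 12)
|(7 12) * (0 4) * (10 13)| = |(0 4)(7 12)(10 13)| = 2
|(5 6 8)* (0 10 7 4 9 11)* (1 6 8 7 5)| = |(0 10 5 8 1 6 7 4 9 11)| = 10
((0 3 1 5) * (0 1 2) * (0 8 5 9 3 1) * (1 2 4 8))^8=(9)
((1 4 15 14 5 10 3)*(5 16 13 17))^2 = (1 15 16 17 10)(3 4 14 13 5)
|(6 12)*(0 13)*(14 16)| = 2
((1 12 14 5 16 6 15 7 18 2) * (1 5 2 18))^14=(18)(1 16 12 6 14 15 2 7 5)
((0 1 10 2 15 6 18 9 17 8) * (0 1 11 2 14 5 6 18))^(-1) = (0 6 5 14 10 1 8 17 9 18 15 2 11)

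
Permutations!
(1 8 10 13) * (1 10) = (1 8)(10 13) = [0, 8, 2, 3, 4, 5, 6, 7, 1, 9, 13, 11, 12, 10]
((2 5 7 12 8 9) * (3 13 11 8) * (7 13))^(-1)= (2 9 8 11 13 5)(3 12 7)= ((2 5 13 11 8 9)(3 7 12))^(-1)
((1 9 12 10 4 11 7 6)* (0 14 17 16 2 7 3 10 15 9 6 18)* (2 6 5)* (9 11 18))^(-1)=(0 18 4 10 3 11 15 12 9 7 2 5 1 6 16 17 14)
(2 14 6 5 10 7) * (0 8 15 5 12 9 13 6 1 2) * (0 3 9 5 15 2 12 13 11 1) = (15)(0 8 2 14)(1 12 5 10 7 3 9 11)(6 13) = [8, 12, 14, 9, 4, 10, 13, 3, 2, 11, 7, 1, 5, 6, 0, 15]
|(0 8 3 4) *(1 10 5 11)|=4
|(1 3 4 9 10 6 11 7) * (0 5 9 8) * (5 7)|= |(0 7 1 3 4 8)(5 9 10 6 11)|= 30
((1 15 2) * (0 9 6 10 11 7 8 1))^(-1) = ((0 9 6 10 11 7 8 1 15 2))^(-1) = (0 2 15 1 8 7 11 10 6 9)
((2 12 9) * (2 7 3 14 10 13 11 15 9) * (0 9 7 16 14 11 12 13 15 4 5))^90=((0 9 16 14 10 15 7 3 11 4 5)(2 13 12))^90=(0 16 10 7 11 5 9 14 15 3 4)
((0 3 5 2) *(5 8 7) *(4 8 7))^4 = (8)(0 2 5 7 3)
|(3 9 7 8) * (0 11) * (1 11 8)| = 7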